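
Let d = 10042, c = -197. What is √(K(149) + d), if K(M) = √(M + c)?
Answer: √(10042 + 4*I*√3) ≈ 100.21 + 0.0346*I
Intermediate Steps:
K(M) = √(-197 + M) (K(M) = √(M - 197) = √(-197 + M))
√(K(149) + d) = √(√(-197 + 149) + 10042) = √(√(-48) + 10042) = √(4*I*√3 + 10042) = √(10042 + 4*I*√3)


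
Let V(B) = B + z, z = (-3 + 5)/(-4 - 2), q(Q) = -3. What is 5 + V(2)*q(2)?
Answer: 0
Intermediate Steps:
z = -⅓ (z = 2/(-6) = 2*(-⅙) = -⅓ ≈ -0.33333)
V(B) = -⅓ + B (V(B) = B - ⅓ = -⅓ + B)
5 + V(2)*q(2) = 5 + (-⅓ + 2)*(-3) = 5 + (5/3)*(-3) = 5 - 5 = 0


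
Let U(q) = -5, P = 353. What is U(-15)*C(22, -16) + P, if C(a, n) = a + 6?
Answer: 213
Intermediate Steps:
C(a, n) = 6 + a
U(-15)*C(22, -16) + P = -5*(6 + 22) + 353 = -5*28 + 353 = -140 + 353 = 213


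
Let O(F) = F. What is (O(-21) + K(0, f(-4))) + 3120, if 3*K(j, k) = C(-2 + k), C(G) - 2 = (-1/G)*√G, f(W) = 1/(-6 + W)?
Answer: 9299/3 + I*√210/63 ≈ 3099.7 + 0.23002*I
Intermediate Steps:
C(G) = 2 - 1/√G (C(G) = 2 + (-1/G)*√G = 2 - 1/√G)
K(j, k) = ⅔ - 1/(3*√(-2 + k)) (K(j, k) = (2 - 1/√(-2 + k))/3 = ⅔ - 1/(3*√(-2 + k)))
(O(-21) + K(0, f(-4))) + 3120 = (-21 + (⅔ - 1/(3*√(-2 + 1/(-6 - 4))))) + 3120 = (-21 + (⅔ - 1/(3*√(-2 + 1/(-10))))) + 3120 = (-21 + (⅔ - 1/(3*√(-2 - ⅒)))) + 3120 = (-21 + (⅔ - (-1)*I*√210/63)) + 3120 = (-21 + (⅔ + I*√210/63)) + 3120 = (-61/3 + I*√210/63) + 3120 = 9299/3 + I*√210/63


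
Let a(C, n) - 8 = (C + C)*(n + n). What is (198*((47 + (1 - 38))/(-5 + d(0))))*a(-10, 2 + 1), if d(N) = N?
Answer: 44352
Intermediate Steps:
a(C, n) = 8 + 4*C*n (a(C, n) = 8 + (C + C)*(n + n) = 8 + (2*C)*(2*n) = 8 + 4*C*n)
(198*((47 + (1 - 38))/(-5 + d(0))))*a(-10, 2 + 1) = (198*((47 + (1 - 38))/(-5 + 0)))*(8 + 4*(-10)*(2 + 1)) = (198*((47 - 37)/(-5)))*(8 + 4*(-10)*3) = (198*(10*(-⅕)))*(8 - 120) = (198*(-2))*(-112) = -396*(-112) = 44352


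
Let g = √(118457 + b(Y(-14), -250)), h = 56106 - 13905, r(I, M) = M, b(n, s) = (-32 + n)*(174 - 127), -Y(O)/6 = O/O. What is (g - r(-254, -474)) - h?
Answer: -41727 + √116671 ≈ -41385.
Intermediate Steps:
Y(O) = -6 (Y(O) = -6*O/O = -6*1 = -6)
b(n, s) = -1504 + 47*n (b(n, s) = (-32 + n)*47 = -1504 + 47*n)
h = 42201
g = √116671 (g = √(118457 + (-1504 + 47*(-6))) = √(118457 + (-1504 - 282)) = √(118457 - 1786) = √116671 ≈ 341.57)
(g - r(-254, -474)) - h = (√116671 - 1*(-474)) - 1*42201 = (√116671 + 474) - 42201 = (474 + √116671) - 42201 = -41727 + √116671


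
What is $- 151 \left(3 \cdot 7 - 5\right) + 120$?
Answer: $-2296$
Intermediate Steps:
$- 151 \left(3 \cdot 7 - 5\right) + 120 = - 151 \left(21 - 5\right) + 120 = \left(-151\right) 16 + 120 = -2416 + 120 = -2296$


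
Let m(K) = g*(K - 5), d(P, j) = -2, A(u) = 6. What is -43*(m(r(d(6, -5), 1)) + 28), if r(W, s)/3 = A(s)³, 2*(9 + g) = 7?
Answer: 301731/2 ≈ 1.5087e+5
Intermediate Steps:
g = -11/2 (g = -9 + (½)*7 = -9 + 7/2 = -11/2 ≈ -5.5000)
r(W, s) = 648 (r(W, s) = 3*6³ = 3*216 = 648)
m(K) = 55/2 - 11*K/2 (m(K) = -11*(K - 5)/2 = -11*(-5 + K)/2 = 55/2 - 11*K/2)
-43*(m(r(d(6, -5), 1)) + 28) = -43*((55/2 - 11/2*648) + 28) = -43*((55/2 - 3564) + 28) = -43*(-7073/2 + 28) = -43*(-7017/2) = 301731/2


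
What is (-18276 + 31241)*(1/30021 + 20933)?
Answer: 8147589686210/30021 ≈ 2.7140e+8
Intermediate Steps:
(-18276 + 31241)*(1/30021 + 20933) = 12965*(1/30021 + 20933) = 12965*(628429594/30021) = 8147589686210/30021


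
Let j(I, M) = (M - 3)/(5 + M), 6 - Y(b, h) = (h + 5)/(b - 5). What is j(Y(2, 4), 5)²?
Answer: 1/25 ≈ 0.040000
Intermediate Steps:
Y(b, h) = 6 - (5 + h)/(-5 + b) (Y(b, h) = 6 - (h + 5)/(b - 5) = 6 - (5 + h)/(-5 + b))
j(I, M) = (-3 + M)/(5 + M)
j(Y(2, 4), 5)² = ((-3 + 5)/(5 + 5))² = (2/10)² = ((⅒)*2)² = (⅕)² = 1/25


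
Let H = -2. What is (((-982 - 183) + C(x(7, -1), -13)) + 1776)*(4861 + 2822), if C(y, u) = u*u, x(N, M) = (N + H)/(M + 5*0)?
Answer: 5992740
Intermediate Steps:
x(N, M) = (-2 + N)/M (x(N, M) = (N - 2)/(M + 5*0) = (-2 + N)/(M + 0) = (-2 + N)/M)
C(y, u) = u**2
(((-982 - 183) + C(x(7, -1), -13)) + 1776)*(4861 + 2822) = (((-982 - 183) + (-13)**2) + 1776)*(4861 + 2822) = ((-1165 + 169) + 1776)*7683 = (-996 + 1776)*7683 = 780*7683 = 5992740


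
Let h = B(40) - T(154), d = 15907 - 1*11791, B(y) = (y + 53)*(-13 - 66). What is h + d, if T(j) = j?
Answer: -3385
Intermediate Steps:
B(y) = -4187 - 79*y (B(y) = (53 + y)*(-79) = -4187 - 79*y)
d = 4116 (d = 15907 - 11791 = 4116)
h = -7501 (h = (-4187 - 79*40) - 1*154 = (-4187 - 3160) - 154 = -7347 - 154 = -7501)
h + d = -7501 + 4116 = -3385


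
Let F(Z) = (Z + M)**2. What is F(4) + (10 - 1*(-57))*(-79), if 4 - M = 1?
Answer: -5244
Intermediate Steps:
M = 3 (M = 4 - 1*1 = 4 - 1 = 3)
F(Z) = (3 + Z)**2 (F(Z) = (Z + 3)**2 = (3 + Z)**2)
F(4) + (10 - 1*(-57))*(-79) = (3 + 4)**2 + (10 - 1*(-57))*(-79) = 7**2 + (10 + 57)*(-79) = 49 + 67*(-79) = 49 - 5293 = -5244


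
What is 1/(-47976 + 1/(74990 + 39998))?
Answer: -114988/5516664287 ≈ -2.0844e-5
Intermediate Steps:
1/(-47976 + 1/(74990 + 39998)) = 1/(-47976 + 1/114988) = 1/(-5516664287/114988) = -114988/5516664287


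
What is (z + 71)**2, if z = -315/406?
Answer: 16589329/3364 ≈ 4931.4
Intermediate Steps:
z = -45/58 (z = -315*1/406 = -45/58 ≈ -0.77586)
(z + 71)**2 = (-45/58 + 71)**2 = (4073/58)**2 = 16589329/3364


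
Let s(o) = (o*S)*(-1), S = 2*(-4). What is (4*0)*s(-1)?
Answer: 0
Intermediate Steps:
S = -8
s(o) = 8*o (s(o) = (o*(-8))*(-1) = -8*o*(-1) = 8*o)
(4*0)*s(-1) = (4*0)*(8*(-1)) = 0*(-8) = 0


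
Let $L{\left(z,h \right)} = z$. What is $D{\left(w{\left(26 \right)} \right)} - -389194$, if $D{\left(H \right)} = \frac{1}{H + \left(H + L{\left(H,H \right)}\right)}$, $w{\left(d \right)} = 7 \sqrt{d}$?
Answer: $389194 + \frac{\sqrt{26}}{546} \approx 3.8919 \cdot 10^{5}$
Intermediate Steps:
$D{\left(H \right)} = \frac{1}{3 H}$ ($D{\left(H \right)} = \frac{1}{H + \left(H + H\right)} = \frac{1}{H + 2 H} = \frac{1}{3 H}$)
$D{\left(w{\left(26 \right)} \right)} - -389194 = \frac{1}{3 \cdot 7 \sqrt{26}} - -389194 = \frac{\frac{1}{182} \sqrt{26}}{3} + 389194 = \frac{\sqrt{26}}{546} + 389194 = 389194 + \frac{\sqrt{26}}{546}$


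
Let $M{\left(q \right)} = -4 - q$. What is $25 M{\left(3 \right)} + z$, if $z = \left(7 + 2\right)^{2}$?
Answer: $-94$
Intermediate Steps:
$z = 81$ ($z = 9^{2} = 81$)
$25 M{\left(3 \right)} + z = 25 \left(-4 - 3\right) + 81 = 25 \left(-7\right) + 81 = -175 + 81 = -94$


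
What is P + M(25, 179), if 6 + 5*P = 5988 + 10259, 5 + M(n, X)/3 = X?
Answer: 18851/5 ≈ 3770.2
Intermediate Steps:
M(n, X) = -15 + 3*X
P = 16241/5 (P = -6/5 + (5988 + 10259)/5 = -6/5 + (1/5)*16247 = -6/5 + 16247/5 = 16241/5 ≈ 3248.2)
P + M(25, 179) = 16241/5 + (-15 + 3*179) = 16241/5 + (-15 + 537) = 16241/5 + 522 = 18851/5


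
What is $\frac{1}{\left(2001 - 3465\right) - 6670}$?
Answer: $- \frac{1}{8134} \approx -0.00012294$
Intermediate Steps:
$\frac{1}{\left(2001 - 3465\right) - 6670} = \frac{1}{-1464 - 6670} = \frac{1}{-8134} = - \frac{1}{8134}$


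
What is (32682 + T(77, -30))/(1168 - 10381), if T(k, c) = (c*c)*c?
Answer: -1894/3071 ≈ -0.61674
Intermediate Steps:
T(k, c) = c³ (T(k, c) = c²*c = c³)
(32682 + T(77, -30))/(1168 - 10381) = (32682 + (-30)³)/(1168 - 10381) = (32682 - 27000)/(-9213) = 5682*(-1/9213) = -1894/3071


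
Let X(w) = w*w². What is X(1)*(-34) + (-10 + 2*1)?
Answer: -42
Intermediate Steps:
X(w) = w³
X(1)*(-34) + (-10 + 2*1) = 1³*(-34) + (-10 + 2*1) = 1*(-34) + (-10 + 2) = -34 - 8 = -42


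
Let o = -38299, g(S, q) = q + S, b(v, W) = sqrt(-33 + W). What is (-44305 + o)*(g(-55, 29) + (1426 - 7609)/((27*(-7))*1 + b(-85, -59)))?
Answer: 82604*(-1269*I + 52*sqrt(23))/(2*sqrt(23) + 189*I) ≈ -5.4769e+5 - 1.3679e+5*I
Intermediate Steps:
g(S, q) = S + q
(-44305 + o)*(g(-55, 29) + (1426 - 7609)/((27*(-7))*1 + b(-85, -59))) = (-44305 - 38299)*((-55 + 29) + (1426 - 7609)/((27*(-7))*1 + sqrt(-33 - 59))) = -82604*(-26 - 6183/(-189*1 + sqrt(-92))) = -82604*(-26 - 6183/(-189 + 2*I*sqrt(23))) = 2147704 + 510740532/(-189 + 2*I*sqrt(23))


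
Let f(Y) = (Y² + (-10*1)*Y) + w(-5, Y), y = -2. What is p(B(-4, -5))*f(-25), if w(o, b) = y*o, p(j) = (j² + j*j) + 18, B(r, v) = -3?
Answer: 31860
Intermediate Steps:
p(j) = 18 + 2*j² (p(j) = (j² + j²) + 18 = 2*j² + 18 = 18 + 2*j²)
w(o, b) = -2*o
f(Y) = 10 + Y² - 10*Y (f(Y) = (Y² + (-10*1)*Y) - 2*(-5) = (Y² - 10*Y) + 10 = 10 + Y² - 10*Y)
p(B(-4, -5))*f(-25) = (18 + 2*(-3)²)*(10 + (-25)² - 10*(-25)) = (18 + 2*9)*(10 + 625 + 250) = (18 + 18)*885 = 36*885 = 31860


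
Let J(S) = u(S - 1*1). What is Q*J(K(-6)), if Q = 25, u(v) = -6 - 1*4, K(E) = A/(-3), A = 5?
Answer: -250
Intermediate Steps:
K(E) = -5/3 (K(E) = 5/(-3) = 5*(-⅓) = -5/3)
u(v) = -10 (u(v) = -6 - 4 = -10)
J(S) = -10
Q*J(K(-6)) = 25*(-10) = -250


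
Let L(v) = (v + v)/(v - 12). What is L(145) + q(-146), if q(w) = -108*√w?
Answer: 290/133 - 108*I*√146 ≈ 2.1805 - 1305.0*I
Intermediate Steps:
L(v) = 2*v/(-12 + v) (L(v) = (2*v)/(-12 + v) = 2*v/(-12 + v))
L(145) + q(-146) = 2*145/(-12 + 145) - 108*I*√146 = 2*145/133 - 108*I*√146 = 2*145*(1/133) - 108*I*√146 = 290/133 - 108*I*√146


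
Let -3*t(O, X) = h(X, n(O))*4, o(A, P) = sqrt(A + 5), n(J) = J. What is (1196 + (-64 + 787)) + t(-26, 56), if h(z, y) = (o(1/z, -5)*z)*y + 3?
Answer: 1915 + 208*sqrt(3934)/3 ≈ 6263.7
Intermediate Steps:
o(A, P) = sqrt(5 + A)
h(z, y) = 3 + y*z*sqrt(5 + 1/z) (h(z, y) = (sqrt(5 + 1/z)*z)*y + 3 = (z*sqrt(5 + 1/z))*y + 3 = y*z*sqrt(5 + 1/z) + 3 = 3 + y*z*sqrt(5 + 1/z))
t(O, X) = -4 - 4*O*X*sqrt(5 + 1/X)/3 (t(O, X) = -(3 + O*X*sqrt(5 + 1/X))*4/3 = -(12 + 4*O*X*sqrt(5 + 1/X))/3 = -4 - 4*O*X*sqrt(5 + 1/X)/3)
(1196 + (-64 + 787)) + t(-26, 56) = (1196 + (-64 + 787)) + (-4 - 4/3*(-26)*56*sqrt(5 + 1/56)) = (1196 + 723) + (-4 - 4/3*(-26)*56*sqrt(5 + 1/56)) = 1919 + (-4 - 4/3*(-26)*56*sqrt(281/56)) = 1919 + (-4 - 4/3*(-26)*56*sqrt(3934)/28) = 1919 + (-4 + 208*sqrt(3934)/3) = 1915 + 208*sqrt(3934)/3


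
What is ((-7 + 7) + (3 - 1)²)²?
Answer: 16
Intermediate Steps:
((-7 + 7) + (3 - 1)²)² = (0 + 2²)² = (0 + 4)² = 4² = 16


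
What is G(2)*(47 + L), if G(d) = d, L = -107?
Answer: -120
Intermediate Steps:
G(2)*(47 + L) = 2*(47 - 107) = 2*(-60) = -120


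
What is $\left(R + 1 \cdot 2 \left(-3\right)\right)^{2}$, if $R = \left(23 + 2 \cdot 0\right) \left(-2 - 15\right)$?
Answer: $157609$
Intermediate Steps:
$R = -391$ ($R = \left(23 + 0\right) \left(-17\right) = 23 \left(-17\right) = -391$)
$\left(R + 1 \cdot 2 \left(-3\right)\right)^{2} = \left(-391 + 1 \cdot 2 \left(-3\right)\right)^{2} = \left(-391 + 2 \left(-3\right)\right)^{2} = \left(-391 - 6\right)^{2} = \left(-397\right)^{2} = 157609$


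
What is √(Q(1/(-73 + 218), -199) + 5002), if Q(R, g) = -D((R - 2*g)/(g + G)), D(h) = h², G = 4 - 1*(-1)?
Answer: √3954736534279/28130 ≈ 70.695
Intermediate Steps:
G = 5 (G = 4 + 1 = 5)
Q(R, g) = -(R - 2*g)²/(5 + g)² (Q(R, g) = -((R - 2*g)/(g + 5))² = -((R - 2*g)/(5 + g))² = -(R - 2*g)²/(5 + g)²)
√(Q(1/(-73 + 218), -199) + 5002) = √(-(1/(-73 + 218) - 2*(-199))²/(5 - 199)² + 5002) = √(-1*(1/145 + 398)²/(-194)² + 5002) = √(-1*1/37636*(1/145 + 398)² + 5002) = √(-1*1/37636*(57711/145)² + 5002) = √(-1*1/37636*3330559521/21025 + 5002) = √(-3330559521/791296900 + 5002) = √(3954736534279/791296900) = √3954736534279/28130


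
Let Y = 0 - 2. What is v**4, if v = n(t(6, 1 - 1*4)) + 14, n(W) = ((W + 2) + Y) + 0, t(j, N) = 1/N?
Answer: 2825761/81 ≈ 34886.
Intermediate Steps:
Y = -2
n(W) = W (n(W) = ((W + 2) - 2) + 0 = ((2 + W) - 2) + 0 = W + 0 = W)
v = 41/3 (v = 1/(1 - 1*4) + 14 = 1/(1 - 4) + 14 = 1/(-3) + 14 = -1/3 + 14 = 41/3 ≈ 13.667)
v**4 = (41/3)**4 = 2825761/81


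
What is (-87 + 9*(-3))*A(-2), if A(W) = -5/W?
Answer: -285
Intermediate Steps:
(-87 + 9*(-3))*A(-2) = (-87 + 9*(-3))*(-5/(-2)) = (-87 - 27)*(-5*(-½)) = -114*5/2 = -285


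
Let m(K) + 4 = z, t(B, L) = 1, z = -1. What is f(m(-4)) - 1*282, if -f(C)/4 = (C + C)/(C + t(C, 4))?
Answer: -292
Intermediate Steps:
m(K) = -5 (m(K) = -4 - 1 = -5)
f(C) = -8*C/(1 + C) (f(C) = -4*(C + C)/(C + 1) = -4*2*C/(1 + C) = -8*C/(1 + C))
f(m(-4)) - 1*282 = -8*(-5)/(1 - 5) - 1*282 = -8*(-5)/(-4) - 282 = -8*(-5)*(-¼) - 282 = -10 - 282 = -292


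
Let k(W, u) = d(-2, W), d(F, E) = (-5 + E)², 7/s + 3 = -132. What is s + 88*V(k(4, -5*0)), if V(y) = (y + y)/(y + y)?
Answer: 11873/135 ≈ 87.948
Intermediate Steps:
s = -7/135 (s = 7/(-3 - 132) = 7/(-135) = 7*(-1/135) = -7/135 ≈ -0.051852)
k(W, u) = (-5 + W)²
V(y) = 1 (V(y) = (2*y)/((2*y)) = (2*y)*(1/(2*y)) = 1)
s + 88*V(k(4, -5*0)) = -7/135 + 88*1 = -7/135 + 88 = 11873/135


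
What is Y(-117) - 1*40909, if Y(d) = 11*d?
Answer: -42196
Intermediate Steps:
Y(-117) - 1*40909 = 11*(-117) - 1*40909 = -1287 - 40909 = -42196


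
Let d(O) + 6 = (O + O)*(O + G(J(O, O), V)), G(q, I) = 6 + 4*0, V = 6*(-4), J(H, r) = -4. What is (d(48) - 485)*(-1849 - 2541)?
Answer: -20602270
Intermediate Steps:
V = -24
G(q, I) = 6 (G(q, I) = 6 + 0 = 6)
d(O) = -6 + 2*O*(6 + O) (d(O) = -6 + (O + O)*(O + 6) = -6 + (2*O)*(6 + O) = -6 + 2*O*(6 + O))
(d(48) - 485)*(-1849 - 2541) = ((-6 + 2*48**2 + 12*48) - 485)*(-1849 - 2541) = ((-6 + 2*2304 + 576) - 485)*(-4390) = ((-6 + 4608 + 576) - 485)*(-4390) = (5178 - 485)*(-4390) = 4693*(-4390) = -20602270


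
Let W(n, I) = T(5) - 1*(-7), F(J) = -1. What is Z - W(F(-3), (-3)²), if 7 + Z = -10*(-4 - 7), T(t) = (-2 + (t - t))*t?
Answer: 106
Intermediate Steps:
T(t) = -2*t (T(t) = (-2 + 0)*t = -2*t)
W(n, I) = -3 (W(n, I) = -2*5 - 1*(-7) = -10 + 7 = -3)
Z = 103 (Z = -7 - 10*(-4 - 7) = -7 - 10*(-11) = -7 + 110 = 103)
Z - W(F(-3), (-3)²) = 103 - 1*(-3) = 103 + 3 = 106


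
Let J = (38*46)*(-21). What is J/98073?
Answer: -12236/32691 ≈ -0.37429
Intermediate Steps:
J = -36708 (J = 1748*(-21) = -36708)
J/98073 = -36708/98073 = -36708*1/98073 = -12236/32691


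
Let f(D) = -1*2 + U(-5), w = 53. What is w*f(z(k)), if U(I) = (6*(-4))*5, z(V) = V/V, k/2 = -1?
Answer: -6466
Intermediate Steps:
k = -2 (k = 2*(-1) = -2)
z(V) = 1
U(I) = -120 (U(I) = -24*5 = -120)
f(D) = -122 (f(D) = -1*2 - 120 = -2 - 120 = -122)
w*f(z(k)) = 53*(-122) = -6466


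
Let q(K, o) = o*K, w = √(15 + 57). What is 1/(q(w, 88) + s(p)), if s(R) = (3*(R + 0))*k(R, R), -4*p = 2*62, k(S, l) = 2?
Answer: 31/87162 + 44*√2/43581 ≈ 0.0017835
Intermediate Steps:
w = 6*√2 (w = √72 = 6*√2 ≈ 8.4853)
q(K, o) = K*o
p = -31 (p = -62/2 = -¼*124 = -31)
s(R) = 6*R (s(R) = (3*(R + 0))*2 = (3*R)*2 = 6*R)
1/(q(w, 88) + s(p)) = 1/((6*√2)*88 + 6*(-31)) = 1/(528*√2 - 186) = 1/(-186 + 528*√2)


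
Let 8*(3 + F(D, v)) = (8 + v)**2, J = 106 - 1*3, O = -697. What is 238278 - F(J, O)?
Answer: 1431527/8 ≈ 1.7894e+5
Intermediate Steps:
J = 103 (J = 106 - 3 = 103)
F(D, v) = -3 + (8 + v)**2/8
238278 - F(J, O) = 238278 - (-3 + (8 - 697)**2/8) = 238278 - (-3 + (1/8)*(-689)**2) = 238278 - (-3 + (1/8)*474721) = 238278 - (-3 + 474721/8) = 238278 - 1*474697/8 = 238278 - 474697/8 = 1431527/8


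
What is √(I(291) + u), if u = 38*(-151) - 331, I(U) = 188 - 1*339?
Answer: 2*I*√1555 ≈ 78.867*I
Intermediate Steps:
I(U) = -151 (I(U) = 188 - 339 = -151)
u = -6069 (u = -5738 - 331 = -6069)
√(I(291) + u) = √(-151 - 6069) = √(-6220) = 2*I*√1555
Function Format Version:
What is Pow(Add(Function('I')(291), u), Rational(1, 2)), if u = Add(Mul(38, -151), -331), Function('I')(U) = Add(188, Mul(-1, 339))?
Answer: Mul(2, I, Pow(1555, Rational(1, 2))) ≈ Mul(78.867, I)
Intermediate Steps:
Function('I')(U) = -151 (Function('I')(U) = Add(188, -339) = -151)
u = -6069 (u = Add(-5738, -331) = -6069)
Pow(Add(Function('I')(291), u), Rational(1, 2)) = Pow(Add(-151, -6069), Rational(1, 2)) = Pow(-6220, Rational(1, 2)) = Mul(2, I, Pow(1555, Rational(1, 2)))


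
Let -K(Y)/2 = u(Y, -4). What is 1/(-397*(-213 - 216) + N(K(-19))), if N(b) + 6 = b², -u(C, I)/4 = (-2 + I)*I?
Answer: 1/207171 ≈ 4.8269e-6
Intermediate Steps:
u(C, I) = -4*I*(-2 + I) (u(C, I) = -4*(-2 + I)*I = -4*I*(-2 + I))
K(Y) = 192 (K(Y) = -8*(-4)*(2 - 1*(-4)) = -8*(-4)*(2 + 4) = -8*(-4)*6 = -2*(-96) = 192)
N(b) = -6 + b²
1/(-397*(-213 - 216) + N(K(-19))) = 1/(-397*(-213 - 216) + (-6 + 192²)) = 1/(-397*(-429) + (-6 + 36864)) = 1/(170313 + 36858) = 1/207171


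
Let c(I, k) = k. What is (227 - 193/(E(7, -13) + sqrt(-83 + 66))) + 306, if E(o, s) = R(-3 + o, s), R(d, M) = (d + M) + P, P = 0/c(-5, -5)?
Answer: 53971/98 + 193*I*sqrt(17)/98 ≈ 550.72 + 8.12*I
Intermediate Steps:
P = 0 (P = 0/(-5) = 0*(-1/5) = 0)
R(d, M) = M + d (R(d, M) = (d + M) + 0 = (M + d) + 0 = M + d)
E(o, s) = -3 + o + s (E(o, s) = s + (-3 + o) = -3 + o + s)
(227 - 193/(E(7, -13) + sqrt(-83 + 66))) + 306 = (227 - 193/((-3 + 7 - 13) + sqrt(-83 + 66))) + 306 = (227 - 193/(-9 + sqrt(-17))) + 306 = (227 - 193/(-9 + I*sqrt(17))) + 306 = 533 - 193/(-9 + I*sqrt(17))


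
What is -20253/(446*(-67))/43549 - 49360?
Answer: -64233708900227/1301331218 ≈ -49360.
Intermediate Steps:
-20253/(446*(-67))/43549 - 49360 = -20253/(-29882)*(1/43549) - 49360 = -20253*(-1/29882)*(1/43549) - 49360 = (20253/29882)*(1/43549) - 49360 = 20253/1301331218 - 49360 = -64233708900227/1301331218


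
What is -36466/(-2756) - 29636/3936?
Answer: 3865835/677976 ≈ 5.7020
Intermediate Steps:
-36466/(-2756) - 29636/3936 = -36466*(-1/2756) - 29636*1/3936 = 18233/1378 - 7409/984 = 3865835/677976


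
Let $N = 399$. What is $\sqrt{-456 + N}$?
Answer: $i \sqrt{57} \approx 7.5498 i$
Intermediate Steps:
$\sqrt{-456 + N} = \sqrt{-456 + 399} = \sqrt{-57} = i \sqrt{57}$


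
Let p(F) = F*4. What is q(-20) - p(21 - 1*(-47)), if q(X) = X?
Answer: -292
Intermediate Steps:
p(F) = 4*F
q(-20) - p(21 - 1*(-47)) = -20 - 4*(21 - 1*(-47)) = -20 - 4*(21 + 47) = -20 - 4*68 = -20 - 1*272 = -20 - 272 = -292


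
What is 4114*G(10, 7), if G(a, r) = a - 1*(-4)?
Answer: 57596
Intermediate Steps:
G(a, r) = 4 + a (G(a, r) = a + 4 = 4 + a)
4114*G(10, 7) = 4114*(4 + 10) = 4114*14 = 57596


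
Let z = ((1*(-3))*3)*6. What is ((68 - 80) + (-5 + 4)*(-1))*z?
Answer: 594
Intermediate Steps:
z = -54 (z = -3*3*6 = -9*6 = -54)
((68 - 80) + (-5 + 4)*(-1))*z = ((68 - 80) + (-5 + 4)*(-1))*(-54) = (-12 - 1*(-1))*(-54) = (-12 + 1)*(-54) = -11*(-54) = 594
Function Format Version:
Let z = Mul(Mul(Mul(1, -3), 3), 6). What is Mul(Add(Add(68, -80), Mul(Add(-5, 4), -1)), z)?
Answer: 594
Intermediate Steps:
z = -54 (z = Mul(Mul(-3, 3), 6) = Mul(-9, 6) = -54)
Mul(Add(Add(68, -80), Mul(Add(-5, 4), -1)), z) = Mul(Add(Add(68, -80), Mul(Add(-5, 4), -1)), -54) = Mul(Add(-12, Mul(-1, -1)), -54) = Mul(Add(-12, 1), -54) = Mul(-11, -54) = 594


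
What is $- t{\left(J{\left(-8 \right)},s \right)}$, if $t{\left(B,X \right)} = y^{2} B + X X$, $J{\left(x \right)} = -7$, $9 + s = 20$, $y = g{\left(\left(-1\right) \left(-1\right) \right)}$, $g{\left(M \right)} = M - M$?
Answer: $-121$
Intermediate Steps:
$g{\left(M \right)} = 0$
$y = 0$
$s = 11$ ($s = -9 + 20 = 11$)
$t{\left(B,X \right)} = X^{2}$ ($t{\left(B,X \right)} = 0^{2} B + X X = 0 B + X^{2} = 0 + X^{2} = X^{2}$)
$- t{\left(J{\left(-8 \right)},s \right)} = - 11^{2} = \left(-1\right) 121 = -121$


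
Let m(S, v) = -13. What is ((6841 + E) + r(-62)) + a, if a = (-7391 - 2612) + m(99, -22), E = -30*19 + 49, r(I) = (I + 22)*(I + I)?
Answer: 1264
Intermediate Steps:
r(I) = 2*I*(22 + I) (r(I) = (22 + I)*(2*I) = 2*I*(22 + I))
E = -521 (E = -570 + 49 = -521)
a = -10016 (a = (-7391 - 2612) - 13 = -10003 - 13 = -10016)
((6841 + E) + r(-62)) + a = ((6841 - 521) + 2*(-62)*(22 - 62)) - 10016 = (6320 + 2*(-62)*(-40)) - 10016 = (6320 + 4960) - 10016 = 11280 - 10016 = 1264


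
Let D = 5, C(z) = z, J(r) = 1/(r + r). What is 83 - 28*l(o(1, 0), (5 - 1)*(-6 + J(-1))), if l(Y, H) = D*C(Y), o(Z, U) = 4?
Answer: -477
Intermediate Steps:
J(r) = 1/(2*r)
l(Y, H) = 5*Y
83 - 28*l(o(1, 0), (5 - 1)*(-6 + J(-1))) = 83 - 140*4 = 83 - 28*20 = 83 - 560 = -477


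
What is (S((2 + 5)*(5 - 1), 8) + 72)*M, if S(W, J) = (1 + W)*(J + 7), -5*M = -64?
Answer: 32448/5 ≈ 6489.6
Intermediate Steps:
M = 64/5 (M = -⅕*(-64) = 64/5 ≈ 12.800)
S(W, J) = (1 + W)*(7 + J)
(S((2 + 5)*(5 - 1), 8) + 72)*M = ((7 + 8 + 7*((2 + 5)*(5 - 1)) + 8*((2 + 5)*(5 - 1))) + 72)*(64/5) = ((7 + 8 + 7*(7*4) + 8*(7*4)) + 72)*(64/5) = ((7 + 8 + 7*28 + 8*28) + 72)*(64/5) = ((7 + 8 + 196 + 224) + 72)*(64/5) = (435 + 72)*(64/5) = 507*(64/5) = 32448/5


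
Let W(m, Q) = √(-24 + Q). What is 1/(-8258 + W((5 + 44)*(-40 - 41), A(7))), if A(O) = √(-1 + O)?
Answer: -1/(8258 - I*√(24 - √6)) ≈ -0.00012109 - 6.8074e-8*I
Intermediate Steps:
1/(-8258 + W((5 + 44)*(-40 - 41), A(7))) = 1/(-8258 + √(-24 + √(-1 + 7))) = 1/(-8258 + √(-24 + √6))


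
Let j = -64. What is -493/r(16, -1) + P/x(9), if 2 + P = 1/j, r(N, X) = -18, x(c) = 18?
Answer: 31423/1152 ≈ 27.277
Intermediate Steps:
P = -129/64 (P = -2 + 1/(-64) = -2 - 1/64 = -129/64 ≈ -2.0156)
-493/r(16, -1) + P/x(9) = -493/(-18) - 129/64/18 = -493*(-1/18) - 129/64*1/18 = 493/18 - 43/384 = 31423/1152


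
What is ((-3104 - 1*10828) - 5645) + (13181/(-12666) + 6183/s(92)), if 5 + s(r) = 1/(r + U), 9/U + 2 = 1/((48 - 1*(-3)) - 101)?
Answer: -1292266778527/62076066 ≈ -20817.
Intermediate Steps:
U = -450/101 (U = 9/(-2 + 1/((48 - 1*(-3)) - 101)) = 9/(-2 + 1/((48 + 3) - 101)) = 9/(-2 + 1/(51 - 101)) = 9/(-2 + 1/(-50)) = 9/(-2 - 1/50) = 9/(-101/50) = 9*(-50/101) = -450/101 ≈ -4.4554)
s(r) = -5 + 1/(-450/101 + r) (s(r) = -5 + 1/(r - 450/101) = -5 + 1/(-450/101 + r))
((-3104 - 1*10828) - 5645) + (13181/(-12666) + 6183/s(92)) = ((-3104 - 1*10828) - 5645) + (13181/(-12666) + 6183/(((2351 - 505*92)/(-450 + 101*92)))) = ((-3104 - 10828) - 5645) + (13181*(-1/12666) + 6183/(((2351 - 46460)/(-450 + 9292)))) = (-13932 - 5645) + (-13181/12666 + 6183/((-44109/8842))) = -19577 + (-13181/12666 + 6183/(((1/8842)*(-44109)))) = -19577 + (-13181/12666 + 6183/(-44109/8842)) = -19577 + (-13181/12666 + 6183*(-8842/44109)) = -19577 + (-13181/12666 - 6074454/4901) = -19577 - 77003634445/62076066 = -1292266778527/62076066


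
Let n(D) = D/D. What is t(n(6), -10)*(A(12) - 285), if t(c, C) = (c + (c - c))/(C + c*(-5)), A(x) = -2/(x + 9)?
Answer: 5987/315 ≈ 19.006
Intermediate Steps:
A(x) = -2/(9 + x)
n(D) = 1
t(c, C) = c/(C - 5*c) (t(c, C) = (c + 0)/(C - 5*c) = c/(C - 5*c))
t(n(6), -10)*(A(12) - 285) = (1/(-10 - 5*1))*(-2/(9 + 12) - 285) = (1/(-10 - 5))*(-2/21 - 285) = (1/(-15))*(-2*1/21 - 285) = (1*(-1/15))*(-2/21 - 285) = -1/15*(-5987/21) = 5987/315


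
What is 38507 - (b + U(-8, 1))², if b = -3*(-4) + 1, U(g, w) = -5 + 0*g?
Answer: 38443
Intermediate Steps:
U(g, w) = -5 (U(g, w) = -5 + 0 = -5)
b = 13 (b = 12 + 1 = 13)
38507 - (b + U(-8, 1))² = 38507 - (13 - 5)² = 38507 - 1*8² = 38507 - 1*64 = 38507 - 64 = 38443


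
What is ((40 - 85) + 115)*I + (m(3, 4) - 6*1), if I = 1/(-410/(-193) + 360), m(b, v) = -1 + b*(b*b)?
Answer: 141131/6989 ≈ 20.193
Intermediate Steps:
m(b, v) = -1 + b³ (m(b, v) = -1 + b*b² = -1 + b³)
I = 193/69890 (I = 1/(-410*(-1/193) + 360) = 1/(410/193 + 360) = 1/(69890/193) = 193/69890 ≈ 0.0027615)
((40 - 85) + 115)*I + (m(3, 4) - 6*1) = ((40 - 85) + 115)*(193/69890) + ((-1 + 3³) - 6*1) = (-45 + 115)*(193/69890) + ((-1 + 27) - 6) = 70*(193/69890) + (26 - 6) = 1351/6989 + 20 = 141131/6989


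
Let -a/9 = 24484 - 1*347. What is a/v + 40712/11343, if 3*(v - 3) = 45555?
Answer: -1845740063/172277484 ≈ -10.714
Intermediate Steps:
a = -217233 (a = -9*(24484 - 1*347) = -9*(24484 - 347) = -9*24137 = -217233)
v = 15188 (v = 3 + (⅓)*45555 = 3 + 15185 = 15188)
a/v + 40712/11343 = -217233/15188 + 40712/11343 = -1845740063/172277484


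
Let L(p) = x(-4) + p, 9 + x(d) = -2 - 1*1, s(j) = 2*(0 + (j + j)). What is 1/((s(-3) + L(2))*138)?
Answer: -1/3036 ≈ -0.00032938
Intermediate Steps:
s(j) = 4*j (s(j) = 2*(0 + 2*j) = 2*(2*j) = 4*j)
x(d) = -12 (x(d) = -9 + (-2 - 1*1) = -9 + (-2 - 1) = -9 - 3 = -12)
L(p) = -12 + p
1/((s(-3) + L(2))*138) = 1/((4*(-3) + (-12 + 2))*138) = 1/((-12 - 10)*138) = 1/(-22*138) = 1/(-3036) = -1/3036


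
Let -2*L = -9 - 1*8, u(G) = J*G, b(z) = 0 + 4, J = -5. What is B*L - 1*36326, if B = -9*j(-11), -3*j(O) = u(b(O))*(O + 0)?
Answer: -30716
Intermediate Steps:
b(z) = 4
u(G) = -5*G
j(O) = 20*O/3 (j(O) = -(-5*4)*(O + 0)/3 = -(-20)*O/3 = 20*O/3)
B = 660 (B = -60*(-11) = -9*(-220/3) = 660)
L = 17/2 (L = -(-9 - 1*8)/2 = -(-9 - 8)/2 = -1/2*(-17) = 17/2 ≈ 8.5000)
B*L - 1*36326 = 660*(17/2) - 1*36326 = 5610 - 36326 = -30716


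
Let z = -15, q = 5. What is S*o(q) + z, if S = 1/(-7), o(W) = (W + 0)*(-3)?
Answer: -90/7 ≈ -12.857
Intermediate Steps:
o(W) = -3*W (o(W) = W*(-3) = -3*W)
S = -⅐ ≈ -0.14286
S*o(q) + z = -(-3)*5/7 - 15 = -⅐*(-15) - 15 = 15/7 - 15 = -90/7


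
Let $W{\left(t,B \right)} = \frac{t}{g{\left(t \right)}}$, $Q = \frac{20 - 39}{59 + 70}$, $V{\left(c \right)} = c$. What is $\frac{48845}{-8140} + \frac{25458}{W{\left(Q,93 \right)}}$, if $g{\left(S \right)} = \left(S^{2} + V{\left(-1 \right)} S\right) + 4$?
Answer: $- \frac{958451851481}{1330076} \approx -7.206 \cdot 10^{5}$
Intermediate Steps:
$g{\left(S \right)} = 4 + S^{2} - S$ ($g{\left(S \right)} = \left(S^{2} - S\right) + 4 = 4 + S^{2} - S$)
$Q = - \frac{19}{129} \approx -0.14729$
$W{\left(t,B \right)} = \frac{t}{4 + t^{2} - t}$
$\frac{48845}{-8140} + \frac{25458}{W{\left(Q,93 \right)}} = \frac{48845}{-8140} + \frac{25458}{\left(- \frac{19}{129}\right) \frac{1}{4 + \left(- \frac{19}{129}\right)^{2} - - \frac{19}{129}}} = 48845 \left(- \frac{1}{8140}\right) + \frac{25458}{\left(- \frac{19}{129}\right) \frac{1}{4 + \frac{361}{16641} + \frac{19}{129}}} = - \frac{9769}{1628} + \frac{25458}{\left(- \frac{19}{129}\right) \frac{1}{\frac{69376}{16641}}} = - \frac{9769}{1628} + \frac{25458}{\left(- \frac{19}{129}\right) \frac{16641}{69376}} = - \frac{9769}{1628} + \frac{25458}{- \frac{2451}{69376}} = - \frac{9769}{1628} + 25458 \left(- \frac{69376}{2451}\right) = - \frac{9769}{1628} - \frac{588724736}{817} = - \frac{958451851481}{1330076}$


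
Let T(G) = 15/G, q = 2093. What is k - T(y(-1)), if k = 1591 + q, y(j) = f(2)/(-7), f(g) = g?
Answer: 7473/2 ≈ 3736.5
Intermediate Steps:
y(j) = -2/7 (y(j) = 2/(-7) = 2*(-⅐) = -2/7)
k = 3684 (k = 1591 + 2093 = 3684)
k - T(y(-1)) = 3684 - 15/(-2/7) = 3684 - 15*(-7)/2 = 3684 - 1*(-105/2) = 3684 + 105/2 = 7473/2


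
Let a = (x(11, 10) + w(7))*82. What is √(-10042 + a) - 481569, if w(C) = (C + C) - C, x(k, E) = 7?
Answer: -481569 + I*√8894 ≈ -4.8157e+5 + 94.308*I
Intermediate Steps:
w(C) = C (w(C) = 2*C - C = C)
a = 1148 (a = (7 + 7)*82 = 14*82 = 1148)
√(-10042 + a) - 481569 = √(-10042 + 1148) - 481569 = √(-8894) - 481569 = I*√8894 - 481569 = -481569 + I*√8894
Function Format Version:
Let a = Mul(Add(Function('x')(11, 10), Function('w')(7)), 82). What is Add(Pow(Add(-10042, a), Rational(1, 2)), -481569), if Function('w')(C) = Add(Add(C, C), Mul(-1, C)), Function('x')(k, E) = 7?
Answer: Add(-481569, Mul(I, Pow(8894, Rational(1, 2)))) ≈ Add(-4.8157e+5, Mul(94.308, I))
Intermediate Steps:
Function('w')(C) = C (Function('w')(C) = Add(Mul(2, C), Mul(-1, C)) = C)
a = 1148 (a = Mul(Add(7, 7), 82) = Mul(14, 82) = 1148)
Add(Pow(Add(-10042, a), Rational(1, 2)), -481569) = Add(Pow(Add(-10042, 1148), Rational(1, 2)), -481569) = Add(Pow(-8894, Rational(1, 2)), -481569) = Add(Mul(I, Pow(8894, Rational(1, 2))), -481569) = Add(-481569, Mul(I, Pow(8894, Rational(1, 2))))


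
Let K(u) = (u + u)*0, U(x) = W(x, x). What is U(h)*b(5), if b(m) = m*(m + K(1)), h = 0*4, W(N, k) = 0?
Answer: 0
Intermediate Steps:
h = 0
U(x) = 0
K(u) = 0 (K(u) = (2*u)*0 = 0)
b(m) = m**2 (b(m) = m*(m + 0) = m*m = m**2)
U(h)*b(5) = 0*5**2 = 0*25 = 0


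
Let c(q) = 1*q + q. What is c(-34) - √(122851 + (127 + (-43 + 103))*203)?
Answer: -68 - 6*√4467 ≈ -469.01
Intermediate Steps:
c(q) = 2*q (c(q) = q + q = 2*q)
c(-34) - √(122851 + (127 + (-43 + 103))*203) = 2*(-34) - √(122851 + (127 + (-43 + 103))*203) = -68 - √(122851 + (127 + 60)*203) = -68 - √(122851 + 187*203) = -68 - √(122851 + 37961) = -68 - √160812 = -68 - 6*√4467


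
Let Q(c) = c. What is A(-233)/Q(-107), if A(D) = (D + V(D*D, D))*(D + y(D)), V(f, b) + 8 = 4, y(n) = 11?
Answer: -52614/107 ≈ -491.72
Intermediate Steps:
V(f, b) = -4 (V(f, b) = -8 + 4 = -4)
A(D) = (-4 + D)*(11 + D) (A(D) = (D - 4)*(D + 11) = (-4 + D)*(11 + D))
A(-233)/Q(-107) = (-44 + (-233)² + 7*(-233))/(-107) = (-44 + 54289 - 1631)*(-1/107) = 52614*(-1/107) = -52614/107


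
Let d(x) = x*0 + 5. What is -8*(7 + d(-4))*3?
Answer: -288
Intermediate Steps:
d(x) = 5 (d(x) = 0 + 5 = 5)
-8*(7 + d(-4))*3 = -8*(7 + 5)*3 = -8*12*3 = -96*3 = -288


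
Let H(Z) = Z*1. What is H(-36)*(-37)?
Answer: 1332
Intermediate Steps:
H(Z) = Z
H(-36)*(-37) = -36*(-37) = 1332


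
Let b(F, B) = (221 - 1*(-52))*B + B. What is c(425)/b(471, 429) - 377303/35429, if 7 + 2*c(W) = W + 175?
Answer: -88679907479/8329074468 ≈ -10.647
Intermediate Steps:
b(F, B) = 274*B (b(F, B) = (221 + 52)*B + B = 273*B + B = 274*B)
c(W) = 84 + W/2 (c(W) = -7/2 + (W + 175)/2 = -7/2 + (175 + W)/2 = -7/2 + (175/2 + W/2) = 84 + W/2)
c(425)/b(471, 429) - 377303/35429 = (84 + (½)*425)/((274*429)) - 377303/35429 = (84 + 425/2)/117546 - 377303*1/35429 = (593/2)*(1/117546) - 377303/35429 = 593/235092 - 377303/35429 = -88679907479/8329074468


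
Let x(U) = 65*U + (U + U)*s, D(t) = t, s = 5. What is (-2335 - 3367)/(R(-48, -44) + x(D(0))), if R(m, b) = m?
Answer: 2851/24 ≈ 118.79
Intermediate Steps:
x(U) = 75*U (x(U) = 65*U + (U + U)*5 = 65*U + (2*U)*5 = 65*U + 10*U = 75*U)
(-2335 - 3367)/(R(-48, -44) + x(D(0))) = (-2335 - 3367)/(-48 + 75*0) = -5702/(-48 + 0) = -5702/(-48) = -5702*(-1/48) = 2851/24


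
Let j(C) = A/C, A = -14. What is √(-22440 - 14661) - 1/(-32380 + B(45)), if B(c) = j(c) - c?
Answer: 45/1459139 + I*√37101 ≈ 3.084e-5 + 192.62*I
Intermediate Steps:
j(C) = -14/C
B(c) = -c - 14/c (B(c) = -14/c - c = -c - 14/c)
√(-22440 - 14661) - 1/(-32380 + B(45)) = √(-22440 - 14661) - 1/(-32380 + (-1*45 - 14/45)) = √(-37101) - 1/(-32380 + (-45 - 14*1/45)) = I*√37101 - 1/(-32380 + (-45 - 14/45)) = I*√37101 - 1/(-32380 - 2039/45) = I*√37101 - 1/(-1459139/45) = I*√37101 - 1*(-45/1459139) = I*√37101 + 45/1459139 = 45/1459139 + I*√37101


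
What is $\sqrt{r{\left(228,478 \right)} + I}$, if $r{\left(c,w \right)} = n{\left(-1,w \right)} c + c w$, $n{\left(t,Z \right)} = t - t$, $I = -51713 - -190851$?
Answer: $\sqrt{248122} \approx 498.12$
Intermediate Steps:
$I = 139138$ ($I = -51713 + 190851 = 139138$)
$n{\left(t,Z \right)} = 0$
$r{\left(c,w \right)} = c w$ ($r{\left(c,w \right)} = 0 c + c w = 0 + c w = c w$)
$\sqrt{r{\left(228,478 \right)} + I} = \sqrt{228 \cdot 478 + 139138} = \sqrt{108984 + 139138} = \sqrt{248122}$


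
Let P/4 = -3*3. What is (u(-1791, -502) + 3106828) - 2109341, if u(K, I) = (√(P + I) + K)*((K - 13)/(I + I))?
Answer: 249561496/251 + 451*I*√538/251 ≈ 9.9427e+5 + 41.677*I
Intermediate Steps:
P = -36 (P = 4*(-3*3) = 4*(-9) = -36)
u(K, I) = (-13 + K)*(K + √(-36 + I))/(2*I) (u(K, I) = (√(-36 + I) + K)*((K - 13)/(I + I)) = (K + √(-36 + I))*((-13 + K)/((2*I))) = (K + √(-36 + I))*((-13 + K)*(1/(2*I))) = (K + √(-36 + I))*((-13 + K)/(2*I)) = (-13 + K)*(K + √(-36 + I))/(2*I))
(u(-1791, -502) + 3106828) - 2109341 = ((½)*((-1791)² - 13*(-1791) - 13*√(-36 - 502) - 1791*√(-36 - 502))/(-502) + 3106828) - 2109341 = ((½)*(-1/502)*(3207681 + 23283 - 13*I*√538 - 1791*I*√538) + 3106828) - 2109341 = ((½)*(-1/502)*(3230964 - 1804*I*√538) + 3106828) - 2109341 = ((-807741/251 + 451*I*√538/251) + 3106828) - 2109341 = (779006087/251 + 451*I*√538/251) - 2109341 = 249561496/251 + 451*I*√538/251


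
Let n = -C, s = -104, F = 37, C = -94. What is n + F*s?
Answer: -3754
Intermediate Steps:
n = 94 (n = -1*(-94) = 94)
n + F*s = 94 + 37*(-104) = 94 - 3848 = -3754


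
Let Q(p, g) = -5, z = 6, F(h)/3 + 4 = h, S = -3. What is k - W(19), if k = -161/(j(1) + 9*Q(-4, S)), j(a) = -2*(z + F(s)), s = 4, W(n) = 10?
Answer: -409/57 ≈ -7.1754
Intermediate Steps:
F(h) = -12 + 3*h
j(a) = -12 (j(a) = -2*(6 + (-12 + 3*4)) = -2*(6 + (-12 + 12)) = -2*(6 + 0) = -2*6 = -12)
k = 161/57 (k = -161/(-12 + 9*(-5)) = -161/(-12 - 45) = -161/(-57) = -161*(-1/57) = 161/57 ≈ 2.8246)
k - W(19) = 161/57 - 1*10 = 161/57 - 10 = -409/57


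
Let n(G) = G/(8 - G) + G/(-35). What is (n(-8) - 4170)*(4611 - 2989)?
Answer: -236746309/35 ≈ -6.7642e+6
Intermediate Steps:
n(G) = -G/35 + G/(8 - G) (n(G) = G/(8 - G) + G*(-1/35) = G/(8 - G) - G/35 = -G/35 + G/(8 - G))
(n(-8) - 4170)*(4611 - 2989) = (-1*(-8)*(27 - 8)/(-280 + 35*(-8)) - 4170)*(4611 - 2989) = (-1*(-8)*19/(-280 - 280) - 4170)*1622 = (-1*(-8)*19/(-560) - 4170)*1622 = (-1*(-8)*(-1/560)*19 - 4170)*1622 = (-19/70 - 4170)*1622 = -291919/70*1622 = -236746309/35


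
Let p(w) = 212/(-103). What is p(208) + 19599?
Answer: 2018485/103 ≈ 19597.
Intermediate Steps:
p(w) = -212/103 (p(w) = 212*(-1/103) = -212/103)
p(208) + 19599 = -212/103 + 19599 = 2018485/103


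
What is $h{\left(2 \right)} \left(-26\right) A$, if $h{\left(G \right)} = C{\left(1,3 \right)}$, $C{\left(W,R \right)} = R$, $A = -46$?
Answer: $3588$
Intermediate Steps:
$h{\left(G \right)} = 3$
$h{\left(2 \right)} \left(-26\right) A = 3 \left(-26\right) \left(-46\right) = \left(-78\right) \left(-46\right) = 3588$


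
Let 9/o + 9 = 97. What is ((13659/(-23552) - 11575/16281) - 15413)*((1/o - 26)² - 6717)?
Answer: 3089837216426797435/31059459072 ≈ 9.9481e+7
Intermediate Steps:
o = 9/88 (o = 9/(-9 + 97) = 9/88 ≈ 0.10227)
((13659/(-23552) - 11575/16281) - 15413)*((1/o - 26)² - 6717) = ((13659/(-23552) - 11575/16281) - 15413)*((1/(9/88) - 26)² - 6717) = ((13659*(-1/23552) - 11575*1/16281) - 15413)*((88/9 - 26)² - 6717) = ((-13659/23552 - 11575/16281) - 15413)*((-146/9)² - 6717) = (-494996579/383450112 - 15413)*(21316/81 - 6717) = -5910611572835/383450112*(-522761/81) = 3089837216426797435/31059459072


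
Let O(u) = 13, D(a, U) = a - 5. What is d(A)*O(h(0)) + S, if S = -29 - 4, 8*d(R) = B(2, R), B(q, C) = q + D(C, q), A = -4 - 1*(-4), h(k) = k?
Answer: -303/8 ≈ -37.875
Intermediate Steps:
D(a, U) = -5 + a
A = 0 (A = -4 + 4 = 0)
B(q, C) = -5 + C + q (B(q, C) = q + (-5 + C) = -5 + C + q)
d(R) = -3/8 + R/8 (d(R) = (-5 + R + 2)/8 = (-3 + R)/8 = -3/8 + R/8)
S = -33
d(A)*O(h(0)) + S = (-3/8 + (1/8)*0)*13 - 33 = (-3/8 + 0)*13 - 33 = -3/8*13 - 33 = -39/8 - 33 = -303/8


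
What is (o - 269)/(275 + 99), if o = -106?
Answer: -375/374 ≈ -1.0027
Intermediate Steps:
(o - 269)/(275 + 99) = (-106 - 269)/(275 + 99) = -375/374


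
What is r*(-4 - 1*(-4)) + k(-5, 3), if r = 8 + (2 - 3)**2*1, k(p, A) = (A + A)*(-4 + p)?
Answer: -54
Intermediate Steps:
k(p, A) = 2*A*(-4 + p) (k(p, A) = (2*A)*(-4 + p) = 2*A*(-4 + p))
r = 9 (r = 8 + (-1)**2*1 = 8 + 1*1 = 8 + 1 = 9)
r*(-4 - 1*(-4)) + k(-5, 3) = 9*(-4 - 1*(-4)) + 2*3*(-4 - 5) = 9*(-4 + 4) + 2*3*(-9) = 9*0 - 54 = 0 - 54 = -54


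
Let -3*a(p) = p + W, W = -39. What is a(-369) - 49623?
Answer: -49487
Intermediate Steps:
a(p) = 13 - p/3 (a(p) = -(p - 39)/3 = -(-39 + p)/3 = 13 - p/3)
a(-369) - 49623 = (13 - ⅓*(-369)) - 49623 = (13 + 123) - 49623 = 136 - 49623 = -49487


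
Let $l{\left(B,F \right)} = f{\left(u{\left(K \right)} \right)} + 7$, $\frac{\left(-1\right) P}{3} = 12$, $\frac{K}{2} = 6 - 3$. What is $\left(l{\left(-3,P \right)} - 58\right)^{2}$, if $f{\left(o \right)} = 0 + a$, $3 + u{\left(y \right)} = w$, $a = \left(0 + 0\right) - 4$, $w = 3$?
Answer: $3025$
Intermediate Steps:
$K = 6$ ($K = 2 \left(6 - 3\right) = 2 \cdot 3 = 6$)
$P = -36$ ($P = \left(-3\right) 12 = -36$)
$a = -4$ ($a = 0 - 4 = -4$)
$u{\left(y \right)} = 0$ ($u{\left(y \right)} = -3 + 3 = 0$)
$f{\left(o \right)} = -4$ ($f{\left(o \right)} = 0 - 4 = -4$)
$l{\left(B,F \right)} = 3$ ($l{\left(B,F \right)} = -4 + 7 = 3$)
$\left(l{\left(-3,P \right)} - 58\right)^{2} = \left(3 - 58\right)^{2} = \left(-55\right)^{2} = 3025$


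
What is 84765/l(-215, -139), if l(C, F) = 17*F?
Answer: -84765/2363 ≈ -35.872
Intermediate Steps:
84765/l(-215, -139) = 84765/((17*(-139))) = 84765/(-2363) = 84765*(-1/2363) = -84765/2363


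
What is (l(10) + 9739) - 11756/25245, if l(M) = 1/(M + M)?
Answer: 196680449/20196 ≈ 9738.6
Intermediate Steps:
l(M) = 1/(2*M)
(l(10) + 9739) - 11756/25245 = ((½)/10 + 9739) - 11756/25245 = ((½)*(⅒) + 9739) - 11756*1/25245 = (1/20 + 9739) - 11756/25245 = 194781/20 - 11756/25245 = 196680449/20196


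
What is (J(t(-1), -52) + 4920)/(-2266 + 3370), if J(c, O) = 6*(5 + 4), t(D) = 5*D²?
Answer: 829/184 ≈ 4.5054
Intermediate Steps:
J(c, O) = 54 (J(c, O) = 6*9 = 54)
(J(t(-1), -52) + 4920)/(-2266 + 3370) = (54 + 4920)/(-2266 + 3370) = 4974/1104 = 4974*(1/1104) = 829/184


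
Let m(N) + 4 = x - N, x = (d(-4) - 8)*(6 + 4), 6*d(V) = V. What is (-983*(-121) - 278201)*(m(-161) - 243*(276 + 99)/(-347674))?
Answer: -1954429809827/173837 ≈ -1.1243e+7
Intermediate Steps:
d(V) = V/6
x = -260/3 (x = ((1/6)*(-4) - 8)*(6 + 4) = (-2/3 - 8)*10 = -26/3*10 = -260/3 ≈ -86.667)
m(N) = -272/3 - N (m(N) = -4 + (-260/3 - N) = -272/3 - N)
(-983*(-121) - 278201)*(m(-161) - 243*(276 + 99)/(-347674)) = (-983*(-121) - 278201)*((-272/3 - 1*(-161)) - 243*(276 + 99)/(-347674)) = (118943 - 278201)*((-272/3 + 161) - 243*375*(-1/347674)) = -159258*(211/3 - 91125*(-1/347674)) = -159258*(211/3 + 91125/347674) = -159258*73632589/1043022 = -1954429809827/173837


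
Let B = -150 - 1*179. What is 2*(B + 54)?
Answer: -550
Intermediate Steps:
B = -329 (B = -150 - 179 = -329)
2*(B + 54) = 2*(-329 + 54) = 2*(-275) = -550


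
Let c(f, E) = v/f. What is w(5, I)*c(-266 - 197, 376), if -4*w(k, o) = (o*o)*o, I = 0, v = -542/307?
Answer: 0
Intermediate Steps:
v = -542/307 (v = -542*1/307 = -542/307 ≈ -1.7655)
w(k, o) = -o³/4 (w(k, o) = -o*o*o/4 = -o²*o/4 = -o³/4)
c(f, E) = -542/(307*f)
w(5, I)*c(-266 - 197, 376) = (-¼*0³)*(-542/(307*(-266 - 197))) = (-¼*0)*(-542/307/(-463)) = 0*(-542/307*(-1/463)) = 0*(542/142141) = 0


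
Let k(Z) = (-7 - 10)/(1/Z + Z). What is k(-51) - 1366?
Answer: -3553465/2602 ≈ -1365.7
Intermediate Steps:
k(Z) = -17/(Z + 1/Z)
k(-51) - 1366 = -17*(-51)/(1 + (-51)**2) - 1366 = -17*(-51)/(1 + 2601) - 1366 = -17*(-51)/2602 - 1366 = -17*(-51)*1/2602 - 1366 = 867/2602 - 1366 = -3553465/2602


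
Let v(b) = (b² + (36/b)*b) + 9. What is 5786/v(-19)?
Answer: 2893/203 ≈ 14.251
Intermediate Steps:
v(b) = 45 + b² (v(b) = (b² + 36) + 9 = (36 + b²) + 9 = 45 + b²)
5786/v(-19) = 5786/(45 + (-19)²) = 5786/(45 + 361) = 5786/406 = 5786*(1/406) = 2893/203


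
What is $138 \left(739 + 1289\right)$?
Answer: $279864$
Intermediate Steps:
$138 \left(739 + 1289\right) = 138 \cdot 2028 = 279864$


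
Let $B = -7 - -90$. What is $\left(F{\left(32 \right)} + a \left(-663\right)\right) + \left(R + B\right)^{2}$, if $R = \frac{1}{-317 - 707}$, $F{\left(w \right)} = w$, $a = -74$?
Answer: $\frac{58702260225}{1048576} \approx 55983.0$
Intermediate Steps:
$B = 83$ ($B = -7 + 90 = 83$)
$R = - \frac{1}{1024}$ ($R = \frac{1}{-1024} = - \frac{1}{1024} \approx -0.00097656$)
$\left(F{\left(32 \right)} + a \left(-663\right)\right) + \left(R + B\right)^{2} = \left(32 - -49062\right) + \left(- \frac{1}{1024} + 83\right)^{2} = \left(32 + 49062\right) + \left(\frac{84991}{1024}\right)^{2} = 49094 + \frac{7223470081}{1048576} = \frac{58702260225}{1048576}$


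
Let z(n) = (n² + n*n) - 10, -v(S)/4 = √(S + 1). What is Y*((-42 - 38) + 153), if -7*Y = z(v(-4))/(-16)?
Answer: -3869/56 ≈ -69.089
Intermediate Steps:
v(S) = -4*√(1 + S) (v(S) = -4*√(S + 1) = -4*√(1 + S))
z(n) = -10 + 2*n² (z(n) = (n² + n²) - 10 = 2*n² - 10 = -10 + 2*n²)
Y = -53/56 (Y = -(-10 + 2*(-4*√(1 - 4))²)/(7*(-16)) = -(-10 + 2*(-4*I*√3)²)*(-1)/(7*16) = -(-10 + 2*(-48))*(-1)/(7*16) = -(-10 - 96)*(-1)/(7*16) = -(-106)*(-1)/(7*16) = -⅐*53/8 = -53/56 ≈ -0.94643)
Y*((-42 - 38) + 153) = -53*((-42 - 38) + 153)/56 = -53*(-80 + 153)/56 = -53/56*73 = -3869/56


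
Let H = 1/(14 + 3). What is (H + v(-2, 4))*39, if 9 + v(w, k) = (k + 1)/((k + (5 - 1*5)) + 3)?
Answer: -38181/119 ≈ -320.85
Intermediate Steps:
v(w, k) = -9 + (1 + k)/(3 + k) (v(w, k) = -9 + (k + 1)/((k + (5 - 1*5)) + 3) = -9 + (1 + k)/((k + (5 - 5)) + 3) = -9 + (1 + k)/((k + 0) + 3) = -9 + (1 + k)/(k + 3) = -9 + (1 + k)/(3 + k))
H = 1/17 ≈ 0.058824
(H + v(-2, 4))*39 = (1/17 + 2*(-13 - 4*4)/(3 + 4))*39 = (1/17 + 2*(-13 - 16)/7)*39 = (1/17 + 2*(1/7)*(-29))*39 = (1/17 - 58/7)*39 = -979/119*39 = -38181/119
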